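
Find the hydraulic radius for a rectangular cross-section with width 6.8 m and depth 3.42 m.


For a rectangular section:
Flow area A = b * y = 6.8 * 3.42 = 23.26 m^2.
Wetted perimeter P = b + 2y = 6.8 + 2*3.42 = 13.64 m.
Hydraulic radius R = A/P = 23.26 / 13.64 = 1.705 m.

1.705


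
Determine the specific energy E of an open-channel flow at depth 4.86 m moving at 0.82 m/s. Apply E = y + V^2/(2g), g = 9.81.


Specific energy E = y + V^2/(2g).
Velocity head = V^2/(2g) = 0.82^2 / (2*9.81) = 0.6724 / 19.62 = 0.0343 m.
E = 4.86 + 0.0343 = 4.8943 m.

4.8943


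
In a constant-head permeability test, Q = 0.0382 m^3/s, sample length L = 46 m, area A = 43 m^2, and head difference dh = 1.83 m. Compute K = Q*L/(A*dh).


From K = Q*L / (A*dh):
Numerator: Q*L = 0.0382 * 46 = 1.7572.
Denominator: A*dh = 43 * 1.83 = 78.69.
K = 1.7572 / 78.69 = 0.022331 m/s.

0.022331


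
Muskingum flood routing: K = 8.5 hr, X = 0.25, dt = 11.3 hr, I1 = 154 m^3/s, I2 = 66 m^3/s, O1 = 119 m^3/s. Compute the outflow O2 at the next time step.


Muskingum coefficients:
denom = 2*K*(1-X) + dt = 2*8.5*(1-0.25) + 11.3 = 24.05.
C0 = (dt - 2*K*X)/denom = (11.3 - 2*8.5*0.25)/24.05 = 0.2931.
C1 = (dt + 2*K*X)/denom = (11.3 + 2*8.5*0.25)/24.05 = 0.6466.
C2 = (2*K*(1-X) - dt)/denom = 0.0603.
O2 = C0*I2 + C1*I1 + C2*O1
   = 0.2931*66 + 0.6466*154 + 0.0603*119
   = 126.09 m^3/s.

126.09


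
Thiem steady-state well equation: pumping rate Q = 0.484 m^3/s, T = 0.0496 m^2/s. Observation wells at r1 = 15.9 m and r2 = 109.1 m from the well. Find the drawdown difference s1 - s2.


Thiem equation: s1 - s2 = Q/(2*pi*T) * ln(r2/r1).
ln(r2/r1) = ln(109.1/15.9) = 1.9259.
Q/(2*pi*T) = 0.484 / (2*pi*0.0496) = 0.484 / 0.3116 = 1.553.
s1 - s2 = 1.553 * 1.9259 = 2.9911 m.

2.9911


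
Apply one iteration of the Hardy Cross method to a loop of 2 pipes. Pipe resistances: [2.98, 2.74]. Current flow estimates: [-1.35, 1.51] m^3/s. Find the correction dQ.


Numerator terms (r*Q*|Q|): 2.98*-1.35*|-1.35| = -5.4311; 2.74*1.51*|1.51| = 6.2475.
Sum of numerator = 0.8164.
Denominator terms (r*|Q|): 2.98*|-1.35| = 4.023; 2.74*|1.51| = 4.1374.
2 * sum of denominator = 2 * 8.1604 = 16.3208.
dQ = -0.8164 / 16.3208 = -0.05 m^3/s.

-0.05


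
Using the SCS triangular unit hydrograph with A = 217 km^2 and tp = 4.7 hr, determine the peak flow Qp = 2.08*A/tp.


SCS formula: Qp = 2.08 * A / tp.
Qp = 2.08 * 217 / 4.7
   = 451.36 / 4.7
   = 96.03 m^3/s per cm.

96.03


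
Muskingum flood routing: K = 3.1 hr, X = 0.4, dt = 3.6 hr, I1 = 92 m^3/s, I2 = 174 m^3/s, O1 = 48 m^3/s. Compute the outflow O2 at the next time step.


Muskingum coefficients:
denom = 2*K*(1-X) + dt = 2*3.1*(1-0.4) + 3.6 = 7.32.
C0 = (dt - 2*K*X)/denom = (3.6 - 2*3.1*0.4)/7.32 = 0.153.
C1 = (dt + 2*K*X)/denom = (3.6 + 2*3.1*0.4)/7.32 = 0.8306.
C2 = (2*K*(1-X) - dt)/denom = 0.0164.
O2 = C0*I2 + C1*I1 + C2*O1
   = 0.153*174 + 0.8306*92 + 0.0164*48
   = 103.83 m^3/s.

103.83


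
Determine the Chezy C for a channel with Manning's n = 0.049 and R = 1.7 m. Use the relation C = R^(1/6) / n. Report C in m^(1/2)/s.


The Chezy coefficient relates to Manning's n through C = R^(1/6) / n.
R^(1/6) = 1.7^(1/6) = 1.092467.
C = 1.092467 / 0.049 = 22.3 m^(1/2)/s.

22.3


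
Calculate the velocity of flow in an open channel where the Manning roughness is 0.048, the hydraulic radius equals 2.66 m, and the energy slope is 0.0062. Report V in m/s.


Manning's equation gives V = (1/n) * R^(2/3) * S^(1/2).
First, compute R^(2/3) = 2.66^(2/3) = 1.9198.
Next, S^(1/2) = 0.0062^(1/2) = 0.07874.
Then 1/n = 1/0.048 = 20.83.
V = 20.83 * 1.9198 * 0.07874 = 3.1493 m/s.

3.1493


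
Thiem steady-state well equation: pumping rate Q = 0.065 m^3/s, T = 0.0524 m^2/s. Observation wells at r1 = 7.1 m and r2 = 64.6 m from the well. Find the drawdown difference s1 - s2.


Thiem equation: s1 - s2 = Q/(2*pi*T) * ln(r2/r1).
ln(r2/r1) = ln(64.6/7.1) = 2.2081.
Q/(2*pi*T) = 0.065 / (2*pi*0.0524) = 0.065 / 0.3292 = 0.1974.
s1 - s2 = 0.1974 * 2.2081 = 0.4359 m.

0.4359


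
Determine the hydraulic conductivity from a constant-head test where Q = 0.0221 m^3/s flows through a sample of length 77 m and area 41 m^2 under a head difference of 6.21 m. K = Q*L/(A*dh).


From K = Q*L / (A*dh):
Numerator: Q*L = 0.0221 * 77 = 1.7017.
Denominator: A*dh = 41 * 6.21 = 254.61.
K = 1.7017 / 254.61 = 0.006684 m/s.

0.006684


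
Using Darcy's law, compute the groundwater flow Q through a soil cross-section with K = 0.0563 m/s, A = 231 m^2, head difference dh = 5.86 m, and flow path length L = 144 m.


Darcy's law: Q = K * A * i, where i = dh/L.
Hydraulic gradient i = 5.86 / 144 = 0.040694.
Q = 0.0563 * 231 * 0.040694
  = 0.5292 m^3/s.

0.5292


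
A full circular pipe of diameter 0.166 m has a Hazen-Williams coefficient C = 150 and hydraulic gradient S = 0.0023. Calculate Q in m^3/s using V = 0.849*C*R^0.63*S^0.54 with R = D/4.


For a full circular pipe, R = D/4 = 0.166/4 = 0.0415 m.
V = 0.849 * 150 * 0.0415^0.63 * 0.0023^0.54
  = 0.849 * 150 * 0.134701 * 0.037613
  = 0.6452 m/s.
Pipe area A = pi*D^2/4 = pi*0.166^2/4 = 0.0216 m^2.
Q = A * V = 0.0216 * 0.6452 = 0.014 m^3/s.

0.014


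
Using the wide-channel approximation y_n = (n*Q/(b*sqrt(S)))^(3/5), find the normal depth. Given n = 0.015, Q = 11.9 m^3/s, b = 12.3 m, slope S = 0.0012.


We use the wide-channel approximation y_n = (n*Q/(b*sqrt(S)))^(3/5).
sqrt(S) = sqrt(0.0012) = 0.034641.
Numerator: n*Q = 0.015 * 11.9 = 0.1785.
Denominator: b*sqrt(S) = 12.3 * 0.034641 = 0.426084.
arg = 0.4189.
y_n = 0.4189^(3/5) = 0.5933 m.

0.5933


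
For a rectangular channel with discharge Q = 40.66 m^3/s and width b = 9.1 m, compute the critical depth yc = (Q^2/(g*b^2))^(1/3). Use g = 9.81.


Using yc = (Q^2 / (g * b^2))^(1/3):
Q^2 = 40.66^2 = 1653.24.
g * b^2 = 9.81 * 9.1^2 = 9.81 * 82.81 = 812.37.
Q^2 / (g*b^2) = 1653.24 / 812.37 = 2.0351.
yc = 2.0351^(1/3) = 1.2672 m.

1.2672


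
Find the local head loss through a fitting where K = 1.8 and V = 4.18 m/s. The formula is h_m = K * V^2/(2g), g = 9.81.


Minor loss formula: h_m = K * V^2/(2g).
V^2 = 4.18^2 = 17.4724.
V^2/(2g) = 17.4724 / 19.62 = 0.8905 m.
h_m = 1.8 * 0.8905 = 1.603 m.

1.603


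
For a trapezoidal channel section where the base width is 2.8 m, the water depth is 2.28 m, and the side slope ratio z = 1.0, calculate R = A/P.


For a trapezoidal section with side slope z:
A = (b + z*y)*y = (2.8 + 1.0*2.28)*2.28 = 11.582 m^2.
P = b + 2*y*sqrt(1 + z^2) = 2.8 + 2*2.28*sqrt(1 + 1.0^2) = 9.249 m.
R = A/P = 11.582 / 9.249 = 1.2523 m.

1.2523


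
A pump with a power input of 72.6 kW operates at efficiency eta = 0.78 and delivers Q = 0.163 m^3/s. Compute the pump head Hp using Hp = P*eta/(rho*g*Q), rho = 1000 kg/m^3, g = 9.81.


Pump head formula: Hp = P * eta / (rho * g * Q).
Numerator: P * eta = 72.6 * 1000 * 0.78 = 56628.0 W.
Denominator: rho * g * Q = 1000 * 9.81 * 0.163 = 1599.03.
Hp = 56628.0 / 1599.03 = 35.41 m.

35.41


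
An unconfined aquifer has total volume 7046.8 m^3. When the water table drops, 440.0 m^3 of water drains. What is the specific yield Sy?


Specific yield Sy = Volume drained / Total volume.
Sy = 440.0 / 7046.8
   = 0.0624.

0.0624


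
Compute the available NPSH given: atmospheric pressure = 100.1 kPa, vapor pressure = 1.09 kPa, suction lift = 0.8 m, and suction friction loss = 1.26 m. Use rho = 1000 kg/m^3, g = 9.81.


NPSHa = p_atm/(rho*g) - z_s - hf_s - p_vap/(rho*g).
p_atm/(rho*g) = 100.1*1000 / (1000*9.81) = 10.204 m.
p_vap/(rho*g) = 1.09*1000 / (1000*9.81) = 0.111 m.
NPSHa = 10.204 - 0.8 - 1.26 - 0.111
      = 8.03 m.

8.03


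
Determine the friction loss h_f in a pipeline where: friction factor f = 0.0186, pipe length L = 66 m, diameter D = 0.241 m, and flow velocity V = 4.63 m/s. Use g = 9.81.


Darcy-Weisbach equation: h_f = f * (L/D) * V^2/(2g).
f * L/D = 0.0186 * 66/0.241 = 5.0938.
V^2/(2g) = 4.63^2 / (2*9.81) = 21.4369 / 19.62 = 1.0926 m.
h_f = 5.0938 * 1.0926 = 5.565 m.

5.565


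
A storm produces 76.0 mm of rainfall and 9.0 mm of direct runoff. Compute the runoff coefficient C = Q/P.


The runoff coefficient C = runoff depth / rainfall depth.
C = 9.0 / 76.0
  = 0.1184.

0.1184


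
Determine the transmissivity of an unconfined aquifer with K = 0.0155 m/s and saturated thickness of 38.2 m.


Transmissivity is defined as T = K * h.
T = 0.0155 * 38.2
  = 0.5921 m^2/s.

0.5921


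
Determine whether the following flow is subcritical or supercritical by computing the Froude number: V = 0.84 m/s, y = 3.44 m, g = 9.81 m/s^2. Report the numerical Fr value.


The Froude number is defined as Fr = V / sqrt(g*y).
g*y = 9.81 * 3.44 = 33.7464.
sqrt(g*y) = sqrt(33.7464) = 5.8092.
Fr = 0.84 / 5.8092 = 0.1446.
Since Fr < 1, the flow is subcritical.

0.1446


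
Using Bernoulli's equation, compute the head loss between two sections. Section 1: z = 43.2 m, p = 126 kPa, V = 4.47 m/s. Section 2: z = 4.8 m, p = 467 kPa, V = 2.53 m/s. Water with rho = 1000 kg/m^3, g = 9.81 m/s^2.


Total head at each section: H = z + p/(rho*g) + V^2/(2g).
H1 = 43.2 + 126*1000/(1000*9.81) + 4.47^2/(2*9.81)
   = 43.2 + 12.844 + 1.0184
   = 57.062 m.
H2 = 4.8 + 467*1000/(1000*9.81) + 2.53^2/(2*9.81)
   = 4.8 + 47.604 + 0.3262
   = 52.731 m.
h_L = H1 - H2 = 57.062 - 52.731 = 4.332 m.

4.332


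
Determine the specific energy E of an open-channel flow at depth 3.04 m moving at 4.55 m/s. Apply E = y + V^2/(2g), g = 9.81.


Specific energy E = y + V^2/(2g).
Velocity head = V^2/(2g) = 4.55^2 / (2*9.81) = 20.7025 / 19.62 = 1.0552 m.
E = 3.04 + 1.0552 = 4.0952 m.

4.0952


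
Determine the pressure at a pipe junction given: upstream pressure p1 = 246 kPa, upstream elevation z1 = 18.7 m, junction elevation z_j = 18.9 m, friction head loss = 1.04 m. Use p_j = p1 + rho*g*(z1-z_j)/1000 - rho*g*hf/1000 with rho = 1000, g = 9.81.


Junction pressure: p_j = p1 + rho*g*(z1 - z_j)/1000 - rho*g*hf/1000.
Elevation term = 1000*9.81*(18.7 - 18.9)/1000 = -1.962 kPa.
Friction term = 1000*9.81*1.04/1000 = 10.202 kPa.
p_j = 246 + -1.962 - 10.202 = 233.84 kPa.

233.84


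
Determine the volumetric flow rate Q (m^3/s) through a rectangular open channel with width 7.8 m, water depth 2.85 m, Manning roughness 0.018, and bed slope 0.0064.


For a rectangular channel, the cross-sectional area A = b * y = 7.8 * 2.85 = 22.23 m^2.
The wetted perimeter P = b + 2y = 7.8 + 2*2.85 = 13.5 m.
Hydraulic radius R = A/P = 22.23/13.5 = 1.6467 m.
Velocity V = (1/n)*R^(2/3)*S^(1/2) = (1/0.018)*1.6467^(2/3)*0.0064^(1/2) = 6.1976 m/s.
Discharge Q = A * V = 22.23 * 6.1976 = 137.772 m^3/s.

137.772


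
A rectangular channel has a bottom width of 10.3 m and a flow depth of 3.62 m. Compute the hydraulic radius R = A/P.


For a rectangular section:
Flow area A = b * y = 10.3 * 3.62 = 37.29 m^2.
Wetted perimeter P = b + 2y = 10.3 + 2*3.62 = 17.54 m.
Hydraulic radius R = A/P = 37.29 / 17.54 = 2.1258 m.

2.1258


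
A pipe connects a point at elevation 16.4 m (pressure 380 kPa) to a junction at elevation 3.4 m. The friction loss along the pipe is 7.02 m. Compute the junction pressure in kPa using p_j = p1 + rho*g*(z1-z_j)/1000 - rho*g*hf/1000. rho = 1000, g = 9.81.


Junction pressure: p_j = p1 + rho*g*(z1 - z_j)/1000 - rho*g*hf/1000.
Elevation term = 1000*9.81*(16.4 - 3.4)/1000 = 127.53 kPa.
Friction term = 1000*9.81*7.02/1000 = 68.866 kPa.
p_j = 380 + 127.53 - 68.866 = 438.66 kPa.

438.66


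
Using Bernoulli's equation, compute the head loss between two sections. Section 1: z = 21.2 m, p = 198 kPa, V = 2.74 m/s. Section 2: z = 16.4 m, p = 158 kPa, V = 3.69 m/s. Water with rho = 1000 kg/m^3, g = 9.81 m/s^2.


Total head at each section: H = z + p/(rho*g) + V^2/(2g).
H1 = 21.2 + 198*1000/(1000*9.81) + 2.74^2/(2*9.81)
   = 21.2 + 20.183 + 0.3827
   = 41.766 m.
H2 = 16.4 + 158*1000/(1000*9.81) + 3.69^2/(2*9.81)
   = 16.4 + 16.106 + 0.694
   = 33.2 m.
h_L = H1 - H2 = 41.766 - 33.2 = 8.566 m.

8.566


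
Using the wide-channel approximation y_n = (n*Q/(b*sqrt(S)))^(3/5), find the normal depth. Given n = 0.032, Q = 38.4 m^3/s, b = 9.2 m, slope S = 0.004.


We use the wide-channel approximation y_n = (n*Q/(b*sqrt(S)))^(3/5).
sqrt(S) = sqrt(0.004) = 0.063246.
Numerator: n*Q = 0.032 * 38.4 = 1.2288.
Denominator: b*sqrt(S) = 9.2 * 0.063246 = 0.581863.
arg = 2.1119.
y_n = 2.1119^(3/5) = 1.566 m.

1.566


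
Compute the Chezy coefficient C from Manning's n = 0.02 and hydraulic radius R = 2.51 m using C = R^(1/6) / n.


The Chezy coefficient relates to Manning's n through C = R^(1/6) / n.
R^(1/6) = 2.51^(1/6) = 1.165768.
C = 1.165768 / 0.02 = 58.29 m^(1/2)/s.

58.29


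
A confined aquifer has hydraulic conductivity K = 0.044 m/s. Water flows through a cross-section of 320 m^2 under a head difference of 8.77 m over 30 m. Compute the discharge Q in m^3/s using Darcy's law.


Darcy's law: Q = K * A * i, where i = dh/L.
Hydraulic gradient i = 8.77 / 30 = 0.292333.
Q = 0.044 * 320 * 0.292333
  = 4.1161 m^3/s.

4.1161


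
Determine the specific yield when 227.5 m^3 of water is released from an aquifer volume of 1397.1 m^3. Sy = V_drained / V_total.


Specific yield Sy = Volume drained / Total volume.
Sy = 227.5 / 1397.1
   = 0.1628.

0.1628


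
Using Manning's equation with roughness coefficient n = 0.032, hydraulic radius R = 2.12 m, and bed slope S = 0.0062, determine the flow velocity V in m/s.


Manning's equation gives V = (1/n) * R^(2/3) * S^(1/2).
First, compute R^(2/3) = 2.12^(2/3) = 1.6503.
Next, S^(1/2) = 0.0062^(1/2) = 0.07874.
Then 1/n = 1/0.032 = 31.25.
V = 31.25 * 1.6503 * 0.07874 = 4.0607 m/s.

4.0607


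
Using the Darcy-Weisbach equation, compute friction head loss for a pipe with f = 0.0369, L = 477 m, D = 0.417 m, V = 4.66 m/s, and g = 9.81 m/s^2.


Darcy-Weisbach equation: h_f = f * (L/D) * V^2/(2g).
f * L/D = 0.0369 * 477/0.417 = 42.2094.
V^2/(2g) = 4.66^2 / (2*9.81) = 21.7156 / 19.62 = 1.1068 m.
h_f = 42.2094 * 1.1068 = 46.718 m.

46.718


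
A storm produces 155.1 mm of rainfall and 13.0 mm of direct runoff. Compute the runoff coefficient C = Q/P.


The runoff coefficient C = runoff depth / rainfall depth.
C = 13.0 / 155.1
  = 0.0838.

0.0838


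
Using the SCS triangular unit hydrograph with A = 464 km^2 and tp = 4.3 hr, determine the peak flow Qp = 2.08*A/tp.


SCS formula: Qp = 2.08 * A / tp.
Qp = 2.08 * 464 / 4.3
   = 965.12 / 4.3
   = 224.45 m^3/s per cm.

224.45


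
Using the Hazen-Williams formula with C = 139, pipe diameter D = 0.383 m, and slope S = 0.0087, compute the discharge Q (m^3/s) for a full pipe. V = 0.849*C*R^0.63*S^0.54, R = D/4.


For a full circular pipe, R = D/4 = 0.383/4 = 0.0958 m.
V = 0.849 * 139 * 0.0958^0.63 * 0.0087^0.54
  = 0.849 * 139 * 0.228096 * 0.077151
  = 2.0767 m/s.
Pipe area A = pi*D^2/4 = pi*0.383^2/4 = 0.1152 m^2.
Q = A * V = 0.1152 * 2.0767 = 0.2393 m^3/s.

0.2393


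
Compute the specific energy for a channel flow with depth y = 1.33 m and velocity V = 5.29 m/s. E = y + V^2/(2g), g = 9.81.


Specific energy E = y + V^2/(2g).
Velocity head = V^2/(2g) = 5.29^2 / (2*9.81) = 27.9841 / 19.62 = 1.4263 m.
E = 1.33 + 1.4263 = 2.7563 m.

2.7563


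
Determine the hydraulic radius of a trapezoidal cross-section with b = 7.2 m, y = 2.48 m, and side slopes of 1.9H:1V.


For a trapezoidal section with side slope z:
A = (b + z*y)*y = (7.2 + 1.9*2.48)*2.48 = 29.542 m^2.
P = b + 2*y*sqrt(1 + z^2) = 7.2 + 2*2.48*sqrt(1 + 1.9^2) = 17.85 m.
R = A/P = 29.542 / 17.85 = 1.655 m.

1.655


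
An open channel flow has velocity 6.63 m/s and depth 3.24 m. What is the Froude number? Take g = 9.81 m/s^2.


The Froude number is defined as Fr = V / sqrt(g*y).
g*y = 9.81 * 3.24 = 31.7844.
sqrt(g*y) = sqrt(31.7844) = 5.6378.
Fr = 6.63 / 5.6378 = 1.176.

1.176


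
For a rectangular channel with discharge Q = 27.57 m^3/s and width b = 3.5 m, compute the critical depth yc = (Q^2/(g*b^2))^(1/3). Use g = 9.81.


Using yc = (Q^2 / (g * b^2))^(1/3):
Q^2 = 27.57^2 = 760.1.
g * b^2 = 9.81 * 3.5^2 = 9.81 * 12.25 = 120.17.
Q^2 / (g*b^2) = 760.1 / 120.17 = 6.3252.
yc = 6.3252^(1/3) = 1.8494 m.

1.8494


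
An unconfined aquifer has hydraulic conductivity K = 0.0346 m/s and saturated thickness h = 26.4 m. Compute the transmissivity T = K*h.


Transmissivity is defined as T = K * h.
T = 0.0346 * 26.4
  = 0.9134 m^2/s.

0.9134


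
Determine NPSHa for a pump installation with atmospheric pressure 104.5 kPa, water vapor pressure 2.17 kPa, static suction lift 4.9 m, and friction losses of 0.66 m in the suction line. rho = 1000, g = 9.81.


NPSHa = p_atm/(rho*g) - z_s - hf_s - p_vap/(rho*g).
p_atm/(rho*g) = 104.5*1000 / (1000*9.81) = 10.652 m.
p_vap/(rho*g) = 2.17*1000 / (1000*9.81) = 0.221 m.
NPSHa = 10.652 - 4.9 - 0.66 - 0.221
      = 4.87 m.

4.87


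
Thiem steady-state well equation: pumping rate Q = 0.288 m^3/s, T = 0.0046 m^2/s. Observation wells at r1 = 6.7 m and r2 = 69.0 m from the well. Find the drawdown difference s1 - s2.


Thiem equation: s1 - s2 = Q/(2*pi*T) * ln(r2/r1).
ln(r2/r1) = ln(69.0/6.7) = 2.332.
Q/(2*pi*T) = 0.288 / (2*pi*0.0046) = 0.288 / 0.0289 = 9.9645.
s1 - s2 = 9.9645 * 2.332 = 23.2372 m.

23.2372


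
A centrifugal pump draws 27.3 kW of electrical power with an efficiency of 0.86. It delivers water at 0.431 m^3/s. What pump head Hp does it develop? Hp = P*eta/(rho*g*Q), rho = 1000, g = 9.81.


Pump head formula: Hp = P * eta / (rho * g * Q).
Numerator: P * eta = 27.3 * 1000 * 0.86 = 23478.0 W.
Denominator: rho * g * Q = 1000 * 9.81 * 0.431 = 4228.11.
Hp = 23478.0 / 4228.11 = 5.55 m.

5.55


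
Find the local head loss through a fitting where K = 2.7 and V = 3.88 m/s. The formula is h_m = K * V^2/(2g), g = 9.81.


Minor loss formula: h_m = K * V^2/(2g).
V^2 = 3.88^2 = 15.0544.
V^2/(2g) = 15.0544 / 19.62 = 0.7673 m.
h_m = 2.7 * 0.7673 = 2.0717 m.

2.0717


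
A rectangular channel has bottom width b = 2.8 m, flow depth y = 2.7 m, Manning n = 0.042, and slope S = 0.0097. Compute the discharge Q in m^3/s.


For a rectangular channel, the cross-sectional area A = b * y = 2.8 * 2.7 = 7.56 m^2.
The wetted perimeter P = b + 2y = 2.8 + 2*2.7 = 8.2 m.
Hydraulic radius R = A/P = 7.56/8.2 = 0.922 m.
Velocity V = (1/n)*R^(2/3)*S^(1/2) = (1/0.042)*0.922^(2/3)*0.0097^(1/2) = 2.2213 m/s.
Discharge Q = A * V = 7.56 * 2.2213 = 16.793 m^3/s.

16.793


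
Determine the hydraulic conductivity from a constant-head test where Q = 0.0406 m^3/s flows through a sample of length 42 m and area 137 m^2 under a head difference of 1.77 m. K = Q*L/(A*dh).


From K = Q*L / (A*dh):
Numerator: Q*L = 0.0406 * 42 = 1.7052.
Denominator: A*dh = 137 * 1.77 = 242.49.
K = 1.7052 / 242.49 = 0.007032 m/s.

0.007032


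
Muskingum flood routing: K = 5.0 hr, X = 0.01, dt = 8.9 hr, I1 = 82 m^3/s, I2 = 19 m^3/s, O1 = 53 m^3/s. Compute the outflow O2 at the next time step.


Muskingum coefficients:
denom = 2*K*(1-X) + dt = 2*5.0*(1-0.01) + 8.9 = 18.8.
C0 = (dt - 2*K*X)/denom = (8.9 - 2*5.0*0.01)/18.8 = 0.4681.
C1 = (dt + 2*K*X)/denom = (8.9 + 2*5.0*0.01)/18.8 = 0.4787.
C2 = (2*K*(1-X) - dt)/denom = 0.0532.
O2 = C0*I2 + C1*I1 + C2*O1
   = 0.4681*19 + 0.4787*82 + 0.0532*53
   = 50.97 m^3/s.

50.97


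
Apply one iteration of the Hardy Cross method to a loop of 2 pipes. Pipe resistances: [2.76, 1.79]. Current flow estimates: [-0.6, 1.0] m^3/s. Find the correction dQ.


Numerator terms (r*Q*|Q|): 2.76*-0.6*|-0.6| = -0.9936; 1.79*1.0*|1.0| = 1.79.
Sum of numerator = 0.7964.
Denominator terms (r*|Q|): 2.76*|-0.6| = 1.656; 1.79*|1.0| = 1.79.
2 * sum of denominator = 2 * 3.446 = 6.892.
dQ = -0.7964 / 6.892 = -0.1156 m^3/s.

-0.1156


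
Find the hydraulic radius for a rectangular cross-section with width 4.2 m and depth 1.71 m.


For a rectangular section:
Flow area A = b * y = 4.2 * 1.71 = 7.18 m^2.
Wetted perimeter P = b + 2y = 4.2 + 2*1.71 = 7.62 m.
Hydraulic radius R = A/P = 7.18 / 7.62 = 0.9425 m.

0.9425


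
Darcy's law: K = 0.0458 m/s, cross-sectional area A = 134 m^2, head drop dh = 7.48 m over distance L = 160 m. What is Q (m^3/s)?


Darcy's law: Q = K * A * i, where i = dh/L.
Hydraulic gradient i = 7.48 / 160 = 0.04675.
Q = 0.0458 * 134 * 0.04675
  = 0.2869 m^3/s.

0.2869


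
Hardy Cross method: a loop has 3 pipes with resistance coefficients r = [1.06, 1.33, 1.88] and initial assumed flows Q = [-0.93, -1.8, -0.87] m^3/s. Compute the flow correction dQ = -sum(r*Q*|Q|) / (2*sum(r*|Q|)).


Numerator terms (r*Q*|Q|): 1.06*-0.93*|-0.93| = -0.9168; 1.33*-1.8*|-1.8| = -4.3092; 1.88*-0.87*|-0.87| = -1.423.
Sum of numerator = -6.649.
Denominator terms (r*|Q|): 1.06*|-0.93| = 0.9858; 1.33*|-1.8| = 2.394; 1.88*|-0.87| = 1.6356.
2 * sum of denominator = 2 * 5.0154 = 10.0308.
dQ = --6.649 / 10.0308 = 0.6629 m^3/s.

0.6629


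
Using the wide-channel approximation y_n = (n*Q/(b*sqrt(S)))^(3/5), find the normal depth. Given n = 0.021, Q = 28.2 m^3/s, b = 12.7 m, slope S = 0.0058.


We use the wide-channel approximation y_n = (n*Q/(b*sqrt(S)))^(3/5).
sqrt(S) = sqrt(0.0058) = 0.076158.
Numerator: n*Q = 0.021 * 28.2 = 0.5922.
Denominator: b*sqrt(S) = 12.7 * 0.076158 = 0.967207.
arg = 0.6123.
y_n = 0.6123^(3/5) = 0.745 m.

0.745


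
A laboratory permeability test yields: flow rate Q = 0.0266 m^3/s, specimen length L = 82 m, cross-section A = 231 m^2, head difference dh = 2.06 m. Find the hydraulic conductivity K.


From K = Q*L / (A*dh):
Numerator: Q*L = 0.0266 * 82 = 2.1812.
Denominator: A*dh = 231 * 2.06 = 475.86.
K = 2.1812 / 475.86 = 0.004584 m/s.

0.004584


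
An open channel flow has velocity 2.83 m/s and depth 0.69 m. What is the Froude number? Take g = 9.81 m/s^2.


The Froude number is defined as Fr = V / sqrt(g*y).
g*y = 9.81 * 0.69 = 6.7689.
sqrt(g*y) = sqrt(6.7689) = 2.6017.
Fr = 2.83 / 2.6017 = 1.0877.

1.0877


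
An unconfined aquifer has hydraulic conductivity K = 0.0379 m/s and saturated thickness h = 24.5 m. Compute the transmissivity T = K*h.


Transmissivity is defined as T = K * h.
T = 0.0379 * 24.5
  = 0.9286 m^2/s.

0.9286


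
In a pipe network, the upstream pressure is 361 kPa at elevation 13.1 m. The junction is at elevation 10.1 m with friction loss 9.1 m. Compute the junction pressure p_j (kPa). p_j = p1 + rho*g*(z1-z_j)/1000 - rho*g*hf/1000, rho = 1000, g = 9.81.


Junction pressure: p_j = p1 + rho*g*(z1 - z_j)/1000 - rho*g*hf/1000.
Elevation term = 1000*9.81*(13.1 - 10.1)/1000 = 29.43 kPa.
Friction term = 1000*9.81*9.1/1000 = 89.271 kPa.
p_j = 361 + 29.43 - 89.271 = 301.16 kPa.

301.16


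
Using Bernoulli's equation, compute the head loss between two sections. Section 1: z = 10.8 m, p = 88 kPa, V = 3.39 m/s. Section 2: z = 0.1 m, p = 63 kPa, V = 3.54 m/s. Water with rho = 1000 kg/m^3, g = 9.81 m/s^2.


Total head at each section: H = z + p/(rho*g) + V^2/(2g).
H1 = 10.8 + 88*1000/(1000*9.81) + 3.39^2/(2*9.81)
   = 10.8 + 8.97 + 0.5857
   = 20.356 m.
H2 = 0.1 + 63*1000/(1000*9.81) + 3.54^2/(2*9.81)
   = 0.1 + 6.422 + 0.6387
   = 7.161 m.
h_L = H1 - H2 = 20.356 - 7.161 = 13.195 m.

13.195


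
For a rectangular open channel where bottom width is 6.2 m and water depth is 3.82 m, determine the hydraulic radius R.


For a rectangular section:
Flow area A = b * y = 6.2 * 3.82 = 23.68 m^2.
Wetted perimeter P = b + 2y = 6.2 + 2*3.82 = 13.84 m.
Hydraulic radius R = A/P = 23.68 / 13.84 = 1.7113 m.

1.7113


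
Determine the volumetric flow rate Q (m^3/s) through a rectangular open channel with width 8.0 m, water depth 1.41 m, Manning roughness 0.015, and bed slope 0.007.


For a rectangular channel, the cross-sectional area A = b * y = 8.0 * 1.41 = 11.28 m^2.
The wetted perimeter P = b + 2y = 8.0 + 2*1.41 = 10.82 m.
Hydraulic radius R = A/P = 11.28/10.82 = 1.0425 m.
Velocity V = (1/n)*R^(2/3)*S^(1/2) = (1/0.015)*1.0425^(2/3)*0.007^(1/2) = 5.7347 m/s.
Discharge Q = A * V = 11.28 * 5.7347 = 64.688 m^3/s.

64.688


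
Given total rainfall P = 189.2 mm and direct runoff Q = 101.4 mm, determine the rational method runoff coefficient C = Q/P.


The runoff coefficient C = runoff depth / rainfall depth.
C = 101.4 / 189.2
  = 0.5359.

0.5359


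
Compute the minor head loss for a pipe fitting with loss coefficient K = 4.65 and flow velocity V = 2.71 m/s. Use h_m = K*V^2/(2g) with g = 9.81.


Minor loss formula: h_m = K * V^2/(2g).
V^2 = 2.71^2 = 7.3441.
V^2/(2g) = 7.3441 / 19.62 = 0.3743 m.
h_m = 4.65 * 0.3743 = 1.7406 m.

1.7406


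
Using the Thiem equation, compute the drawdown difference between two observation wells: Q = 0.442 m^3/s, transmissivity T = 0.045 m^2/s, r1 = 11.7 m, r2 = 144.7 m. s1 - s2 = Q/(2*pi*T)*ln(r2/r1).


Thiem equation: s1 - s2 = Q/(2*pi*T) * ln(r2/r1).
ln(r2/r1) = ln(144.7/11.7) = 2.5151.
Q/(2*pi*T) = 0.442 / (2*pi*0.045) = 0.442 / 0.2827 = 1.5633.
s1 - s2 = 1.5633 * 2.5151 = 3.9317 m.

3.9317


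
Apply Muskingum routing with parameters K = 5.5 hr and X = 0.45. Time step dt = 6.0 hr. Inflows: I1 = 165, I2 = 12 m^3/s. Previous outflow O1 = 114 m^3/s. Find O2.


Muskingum coefficients:
denom = 2*K*(1-X) + dt = 2*5.5*(1-0.45) + 6.0 = 12.05.
C0 = (dt - 2*K*X)/denom = (6.0 - 2*5.5*0.45)/12.05 = 0.0871.
C1 = (dt + 2*K*X)/denom = (6.0 + 2*5.5*0.45)/12.05 = 0.9087.
C2 = (2*K*(1-X) - dt)/denom = 0.0041.
O2 = C0*I2 + C1*I1 + C2*O1
   = 0.0871*12 + 0.9087*165 + 0.0041*114
   = 151.46 m^3/s.

151.46


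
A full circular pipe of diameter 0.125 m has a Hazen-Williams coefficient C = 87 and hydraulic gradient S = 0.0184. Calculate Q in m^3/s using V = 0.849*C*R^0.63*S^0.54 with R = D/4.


For a full circular pipe, R = D/4 = 0.125/4 = 0.0312 m.
V = 0.849 * 87 * 0.0312^0.63 * 0.0184^0.54
  = 0.849 * 87 * 0.112656 * 0.115612
  = 0.962 m/s.
Pipe area A = pi*D^2/4 = pi*0.125^2/4 = 0.0123 m^2.
Q = A * V = 0.0123 * 0.962 = 0.0118 m^3/s.

0.0118


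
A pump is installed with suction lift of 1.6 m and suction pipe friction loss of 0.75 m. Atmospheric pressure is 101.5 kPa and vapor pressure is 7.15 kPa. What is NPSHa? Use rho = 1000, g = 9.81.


NPSHa = p_atm/(rho*g) - z_s - hf_s - p_vap/(rho*g).
p_atm/(rho*g) = 101.5*1000 / (1000*9.81) = 10.347 m.
p_vap/(rho*g) = 7.15*1000 / (1000*9.81) = 0.729 m.
NPSHa = 10.347 - 1.6 - 0.75 - 0.729
      = 7.27 m.

7.27


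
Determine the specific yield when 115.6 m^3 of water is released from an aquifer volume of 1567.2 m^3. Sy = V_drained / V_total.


Specific yield Sy = Volume drained / Total volume.
Sy = 115.6 / 1567.2
   = 0.0738.

0.0738


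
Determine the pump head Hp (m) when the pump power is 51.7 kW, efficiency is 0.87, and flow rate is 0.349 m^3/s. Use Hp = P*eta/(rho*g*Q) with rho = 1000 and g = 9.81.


Pump head formula: Hp = P * eta / (rho * g * Q).
Numerator: P * eta = 51.7 * 1000 * 0.87 = 44979.0 W.
Denominator: rho * g * Q = 1000 * 9.81 * 0.349 = 3423.69.
Hp = 44979.0 / 3423.69 = 13.14 m.

13.14


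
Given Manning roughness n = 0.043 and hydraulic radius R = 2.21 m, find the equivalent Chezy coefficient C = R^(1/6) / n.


The Chezy coefficient relates to Manning's n through C = R^(1/6) / n.
R^(1/6) = 2.21^(1/6) = 1.141297.
C = 1.141297 / 0.043 = 26.54 m^(1/2)/s.

26.54


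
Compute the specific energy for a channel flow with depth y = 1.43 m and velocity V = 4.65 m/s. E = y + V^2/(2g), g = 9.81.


Specific energy E = y + V^2/(2g).
Velocity head = V^2/(2g) = 4.65^2 / (2*9.81) = 21.6225 / 19.62 = 1.1021 m.
E = 1.43 + 1.1021 = 2.5321 m.

2.5321


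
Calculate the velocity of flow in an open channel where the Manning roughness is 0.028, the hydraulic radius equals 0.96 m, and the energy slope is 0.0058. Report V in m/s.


Manning's equation gives V = (1/n) * R^(2/3) * S^(1/2).
First, compute R^(2/3) = 0.96^(2/3) = 0.9732.
Next, S^(1/2) = 0.0058^(1/2) = 0.076158.
Then 1/n = 1/0.028 = 35.71.
V = 35.71 * 0.9732 * 0.076158 = 2.6469 m/s.

2.6469


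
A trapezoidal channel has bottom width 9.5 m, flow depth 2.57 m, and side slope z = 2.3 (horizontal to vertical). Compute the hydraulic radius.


For a trapezoidal section with side slope z:
A = (b + z*y)*y = (9.5 + 2.3*2.57)*2.57 = 39.606 m^2.
P = b + 2*y*sqrt(1 + z^2) = 9.5 + 2*2.57*sqrt(1 + 2.3^2) = 22.391 m.
R = A/P = 39.606 / 22.391 = 1.7688 m.

1.7688


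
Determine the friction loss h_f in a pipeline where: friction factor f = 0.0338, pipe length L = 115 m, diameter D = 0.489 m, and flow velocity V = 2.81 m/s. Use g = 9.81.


Darcy-Weisbach equation: h_f = f * (L/D) * V^2/(2g).
f * L/D = 0.0338 * 115/0.489 = 7.9489.
V^2/(2g) = 2.81^2 / (2*9.81) = 7.8961 / 19.62 = 0.4025 m.
h_f = 7.9489 * 0.4025 = 3.199 m.

3.199


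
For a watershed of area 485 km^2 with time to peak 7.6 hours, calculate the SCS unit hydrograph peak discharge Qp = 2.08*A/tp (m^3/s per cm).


SCS formula: Qp = 2.08 * A / tp.
Qp = 2.08 * 485 / 7.6
   = 1008.8 / 7.6
   = 132.74 m^3/s per cm.

132.74


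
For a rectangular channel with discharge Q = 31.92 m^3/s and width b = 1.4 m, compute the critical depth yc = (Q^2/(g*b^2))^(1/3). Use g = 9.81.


Using yc = (Q^2 / (g * b^2))^(1/3):
Q^2 = 31.92^2 = 1018.89.
g * b^2 = 9.81 * 1.4^2 = 9.81 * 1.96 = 19.23.
Q^2 / (g*b^2) = 1018.89 / 19.23 = 52.9844.
yc = 52.9844^(1/3) = 3.7561 m.

3.7561


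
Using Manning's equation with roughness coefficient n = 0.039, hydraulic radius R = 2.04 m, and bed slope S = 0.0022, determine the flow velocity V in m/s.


Manning's equation gives V = (1/n) * R^(2/3) * S^(1/2).
First, compute R^(2/3) = 2.04^(2/3) = 1.6085.
Next, S^(1/2) = 0.0022^(1/2) = 0.046904.
Then 1/n = 1/0.039 = 25.64.
V = 25.64 * 1.6085 * 0.046904 = 1.9345 m/s.

1.9345


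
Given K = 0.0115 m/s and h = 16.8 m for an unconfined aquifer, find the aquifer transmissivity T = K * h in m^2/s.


Transmissivity is defined as T = K * h.
T = 0.0115 * 16.8
  = 0.1932 m^2/s.

0.1932


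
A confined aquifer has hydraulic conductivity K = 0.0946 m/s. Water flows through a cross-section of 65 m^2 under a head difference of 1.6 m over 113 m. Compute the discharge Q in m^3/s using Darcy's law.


Darcy's law: Q = K * A * i, where i = dh/L.
Hydraulic gradient i = 1.6 / 113 = 0.014159.
Q = 0.0946 * 65 * 0.014159
  = 0.0871 m^3/s.

0.0871


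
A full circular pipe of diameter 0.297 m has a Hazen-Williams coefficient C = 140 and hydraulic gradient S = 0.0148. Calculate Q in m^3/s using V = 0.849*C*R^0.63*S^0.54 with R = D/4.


For a full circular pipe, R = D/4 = 0.297/4 = 0.0742 m.
V = 0.849 * 140 * 0.0742^0.63 * 0.0148^0.54
  = 0.849 * 140 * 0.19433 * 0.102788
  = 2.3742 m/s.
Pipe area A = pi*D^2/4 = pi*0.297^2/4 = 0.0693 m^2.
Q = A * V = 0.0693 * 2.3742 = 0.1645 m^3/s.

0.1645


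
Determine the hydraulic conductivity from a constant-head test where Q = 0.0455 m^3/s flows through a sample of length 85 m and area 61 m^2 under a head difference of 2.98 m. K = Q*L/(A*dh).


From K = Q*L / (A*dh):
Numerator: Q*L = 0.0455 * 85 = 3.8675.
Denominator: A*dh = 61 * 2.98 = 181.78.
K = 3.8675 / 181.78 = 0.021276 m/s.

0.021276


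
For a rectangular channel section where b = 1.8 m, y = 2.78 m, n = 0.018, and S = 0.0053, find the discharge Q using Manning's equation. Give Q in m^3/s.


For a rectangular channel, the cross-sectional area A = b * y = 1.8 * 2.78 = 5.0 m^2.
The wetted perimeter P = b + 2y = 1.8 + 2*2.78 = 7.36 m.
Hydraulic radius R = A/P = 5.0/7.36 = 0.6799 m.
Velocity V = (1/n)*R^(2/3)*S^(1/2) = (1/0.018)*0.6799^(2/3)*0.0053^(1/2) = 3.1272 m/s.
Discharge Q = A * V = 5.0 * 3.1272 = 15.649 m^3/s.

15.649


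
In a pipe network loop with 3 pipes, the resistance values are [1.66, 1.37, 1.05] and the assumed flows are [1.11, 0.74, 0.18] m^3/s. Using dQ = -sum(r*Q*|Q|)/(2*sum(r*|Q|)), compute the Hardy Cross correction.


Numerator terms (r*Q*|Q|): 1.66*1.11*|1.11| = 2.0453; 1.37*0.74*|0.74| = 0.7502; 1.05*0.18*|0.18| = 0.034.
Sum of numerator = 2.8295.
Denominator terms (r*|Q|): 1.66*|1.11| = 1.8426; 1.37*|0.74| = 1.0138; 1.05*|0.18| = 0.189.
2 * sum of denominator = 2 * 3.0454 = 6.0908.
dQ = -2.8295 / 6.0908 = -0.4646 m^3/s.

-0.4646


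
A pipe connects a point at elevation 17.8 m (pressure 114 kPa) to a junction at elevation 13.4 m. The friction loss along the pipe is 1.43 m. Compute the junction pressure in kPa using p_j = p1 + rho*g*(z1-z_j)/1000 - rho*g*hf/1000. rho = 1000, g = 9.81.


Junction pressure: p_j = p1 + rho*g*(z1 - z_j)/1000 - rho*g*hf/1000.
Elevation term = 1000*9.81*(17.8 - 13.4)/1000 = 43.164 kPa.
Friction term = 1000*9.81*1.43/1000 = 14.028 kPa.
p_j = 114 + 43.164 - 14.028 = 143.14 kPa.

143.14


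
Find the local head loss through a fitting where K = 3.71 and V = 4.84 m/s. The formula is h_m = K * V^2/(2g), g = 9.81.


Minor loss formula: h_m = K * V^2/(2g).
V^2 = 4.84^2 = 23.4256.
V^2/(2g) = 23.4256 / 19.62 = 1.194 m.
h_m = 3.71 * 1.194 = 4.4296 m.

4.4296


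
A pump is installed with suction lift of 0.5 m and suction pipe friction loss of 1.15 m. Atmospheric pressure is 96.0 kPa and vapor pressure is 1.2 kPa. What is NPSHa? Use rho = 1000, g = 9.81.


NPSHa = p_atm/(rho*g) - z_s - hf_s - p_vap/(rho*g).
p_atm/(rho*g) = 96.0*1000 / (1000*9.81) = 9.786 m.
p_vap/(rho*g) = 1.2*1000 / (1000*9.81) = 0.122 m.
NPSHa = 9.786 - 0.5 - 1.15 - 0.122
      = 8.01 m.

8.01


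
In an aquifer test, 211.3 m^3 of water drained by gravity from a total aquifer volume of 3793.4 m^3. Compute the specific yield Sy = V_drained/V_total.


Specific yield Sy = Volume drained / Total volume.
Sy = 211.3 / 3793.4
   = 0.0557.

0.0557


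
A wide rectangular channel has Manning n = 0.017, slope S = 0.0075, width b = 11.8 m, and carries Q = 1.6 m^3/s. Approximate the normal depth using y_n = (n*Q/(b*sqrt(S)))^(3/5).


We use the wide-channel approximation y_n = (n*Q/(b*sqrt(S)))^(3/5).
sqrt(S) = sqrt(0.0075) = 0.086603.
Numerator: n*Q = 0.017 * 1.6 = 0.0272.
Denominator: b*sqrt(S) = 11.8 * 0.086603 = 1.021915.
arg = 0.0266.
y_n = 0.0266^(3/5) = 0.1135 m.

0.1135


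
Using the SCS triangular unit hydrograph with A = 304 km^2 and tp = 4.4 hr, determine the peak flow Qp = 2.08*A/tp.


SCS formula: Qp = 2.08 * A / tp.
Qp = 2.08 * 304 / 4.4
   = 632.32 / 4.4
   = 143.71 m^3/s per cm.

143.71


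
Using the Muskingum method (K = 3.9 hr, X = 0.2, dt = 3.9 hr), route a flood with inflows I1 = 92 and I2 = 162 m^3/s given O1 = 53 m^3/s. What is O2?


Muskingum coefficients:
denom = 2*K*(1-X) + dt = 2*3.9*(1-0.2) + 3.9 = 10.14.
C0 = (dt - 2*K*X)/denom = (3.9 - 2*3.9*0.2)/10.14 = 0.2308.
C1 = (dt + 2*K*X)/denom = (3.9 + 2*3.9*0.2)/10.14 = 0.5385.
C2 = (2*K*(1-X) - dt)/denom = 0.2308.
O2 = C0*I2 + C1*I1 + C2*O1
   = 0.2308*162 + 0.5385*92 + 0.2308*53
   = 99.15 m^3/s.

99.15


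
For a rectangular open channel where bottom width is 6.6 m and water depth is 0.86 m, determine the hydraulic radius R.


For a rectangular section:
Flow area A = b * y = 6.6 * 0.86 = 5.68 m^2.
Wetted perimeter P = b + 2y = 6.6 + 2*0.86 = 8.32 m.
Hydraulic radius R = A/P = 5.68 / 8.32 = 0.6822 m.

0.6822


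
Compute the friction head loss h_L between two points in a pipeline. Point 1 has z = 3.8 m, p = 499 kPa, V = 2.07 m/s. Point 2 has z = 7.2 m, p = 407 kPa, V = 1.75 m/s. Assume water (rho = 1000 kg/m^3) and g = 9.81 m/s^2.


Total head at each section: H = z + p/(rho*g) + V^2/(2g).
H1 = 3.8 + 499*1000/(1000*9.81) + 2.07^2/(2*9.81)
   = 3.8 + 50.866 + 0.2184
   = 54.885 m.
H2 = 7.2 + 407*1000/(1000*9.81) + 1.75^2/(2*9.81)
   = 7.2 + 41.488 + 0.1561
   = 48.844 m.
h_L = H1 - H2 = 54.885 - 48.844 = 6.04 m.

6.04


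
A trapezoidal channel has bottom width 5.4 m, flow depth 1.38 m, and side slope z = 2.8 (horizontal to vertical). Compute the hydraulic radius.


For a trapezoidal section with side slope z:
A = (b + z*y)*y = (5.4 + 2.8*1.38)*1.38 = 12.784 m^2.
P = b + 2*y*sqrt(1 + z^2) = 5.4 + 2*1.38*sqrt(1 + 2.8^2) = 13.606 m.
R = A/P = 12.784 / 13.606 = 0.9396 m.

0.9396


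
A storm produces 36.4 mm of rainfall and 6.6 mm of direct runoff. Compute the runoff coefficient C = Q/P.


The runoff coefficient C = runoff depth / rainfall depth.
C = 6.6 / 36.4
  = 0.1813.

0.1813


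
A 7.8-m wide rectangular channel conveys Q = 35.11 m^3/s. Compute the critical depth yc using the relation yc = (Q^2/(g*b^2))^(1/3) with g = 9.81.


Using yc = (Q^2 / (g * b^2))^(1/3):
Q^2 = 35.11^2 = 1232.71.
g * b^2 = 9.81 * 7.8^2 = 9.81 * 60.84 = 596.84.
Q^2 / (g*b^2) = 1232.71 / 596.84 = 2.0654.
yc = 2.0654^(1/3) = 1.2735 m.

1.2735


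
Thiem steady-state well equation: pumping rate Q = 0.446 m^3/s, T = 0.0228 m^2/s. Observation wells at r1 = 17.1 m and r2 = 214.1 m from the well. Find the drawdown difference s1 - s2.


Thiem equation: s1 - s2 = Q/(2*pi*T) * ln(r2/r1).
ln(r2/r1) = ln(214.1/17.1) = 2.5274.
Q/(2*pi*T) = 0.446 / (2*pi*0.0228) = 0.446 / 0.1433 = 3.1133.
s1 - s2 = 3.1133 * 2.5274 = 7.8684 m.

7.8684


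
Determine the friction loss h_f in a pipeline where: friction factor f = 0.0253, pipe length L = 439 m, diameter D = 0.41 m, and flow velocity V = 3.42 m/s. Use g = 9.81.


Darcy-Weisbach equation: h_f = f * (L/D) * V^2/(2g).
f * L/D = 0.0253 * 439/0.41 = 27.0895.
V^2/(2g) = 3.42^2 / (2*9.81) = 11.6964 / 19.62 = 0.5961 m.
h_f = 27.0895 * 0.5961 = 16.149 m.

16.149


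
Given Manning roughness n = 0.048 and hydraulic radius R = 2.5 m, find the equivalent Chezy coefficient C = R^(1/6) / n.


The Chezy coefficient relates to Manning's n through C = R^(1/6) / n.
R^(1/6) = 2.5^(1/6) = 1.164993.
C = 1.164993 / 0.048 = 24.27 m^(1/2)/s.

24.27


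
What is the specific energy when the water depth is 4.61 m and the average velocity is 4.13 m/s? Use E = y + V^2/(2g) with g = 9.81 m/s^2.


Specific energy E = y + V^2/(2g).
Velocity head = V^2/(2g) = 4.13^2 / (2*9.81) = 17.0569 / 19.62 = 0.8694 m.
E = 4.61 + 0.8694 = 5.4794 m.

5.4794


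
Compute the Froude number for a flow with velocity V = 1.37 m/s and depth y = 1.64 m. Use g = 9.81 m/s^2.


The Froude number is defined as Fr = V / sqrt(g*y).
g*y = 9.81 * 1.64 = 16.0884.
sqrt(g*y) = sqrt(16.0884) = 4.011.
Fr = 1.37 / 4.011 = 0.3416.

0.3416


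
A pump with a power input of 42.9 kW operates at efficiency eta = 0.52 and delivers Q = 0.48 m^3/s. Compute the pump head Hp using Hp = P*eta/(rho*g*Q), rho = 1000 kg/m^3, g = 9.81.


Pump head formula: Hp = P * eta / (rho * g * Q).
Numerator: P * eta = 42.9 * 1000 * 0.52 = 22308.0 W.
Denominator: rho * g * Q = 1000 * 9.81 * 0.48 = 4708.8.
Hp = 22308.0 / 4708.8 = 4.74 m.

4.74


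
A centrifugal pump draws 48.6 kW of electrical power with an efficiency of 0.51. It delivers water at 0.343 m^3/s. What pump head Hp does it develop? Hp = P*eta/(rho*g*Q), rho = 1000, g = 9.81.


Pump head formula: Hp = P * eta / (rho * g * Q).
Numerator: P * eta = 48.6 * 1000 * 0.51 = 24786.0 W.
Denominator: rho * g * Q = 1000 * 9.81 * 0.343 = 3364.83.
Hp = 24786.0 / 3364.83 = 7.37 m.

7.37


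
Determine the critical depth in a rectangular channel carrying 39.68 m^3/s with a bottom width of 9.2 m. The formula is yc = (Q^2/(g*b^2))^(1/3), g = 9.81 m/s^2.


Using yc = (Q^2 / (g * b^2))^(1/3):
Q^2 = 39.68^2 = 1574.5.
g * b^2 = 9.81 * 9.2^2 = 9.81 * 84.64 = 830.32.
Q^2 / (g*b^2) = 1574.5 / 830.32 = 1.8963.
yc = 1.8963^(1/3) = 1.2377 m.

1.2377


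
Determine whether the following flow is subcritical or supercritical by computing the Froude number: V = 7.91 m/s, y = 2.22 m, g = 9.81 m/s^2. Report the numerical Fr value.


The Froude number is defined as Fr = V / sqrt(g*y).
g*y = 9.81 * 2.22 = 21.7782.
sqrt(g*y) = sqrt(21.7782) = 4.6667.
Fr = 7.91 / 4.6667 = 1.695.
Since Fr > 1, the flow is supercritical.

1.695


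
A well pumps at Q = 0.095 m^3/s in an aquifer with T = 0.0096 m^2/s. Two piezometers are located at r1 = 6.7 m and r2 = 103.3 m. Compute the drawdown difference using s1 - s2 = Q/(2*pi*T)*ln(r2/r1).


Thiem equation: s1 - s2 = Q/(2*pi*T) * ln(r2/r1).
ln(r2/r1) = ln(103.3/6.7) = 2.7355.
Q/(2*pi*T) = 0.095 / (2*pi*0.0096) = 0.095 / 0.0603 = 1.575.
s1 - s2 = 1.575 * 2.7355 = 4.3084 m.

4.3084


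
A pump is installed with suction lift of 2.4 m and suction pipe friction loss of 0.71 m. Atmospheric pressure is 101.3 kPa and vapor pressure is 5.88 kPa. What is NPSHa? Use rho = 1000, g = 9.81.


NPSHa = p_atm/(rho*g) - z_s - hf_s - p_vap/(rho*g).
p_atm/(rho*g) = 101.3*1000 / (1000*9.81) = 10.326 m.
p_vap/(rho*g) = 5.88*1000 / (1000*9.81) = 0.599 m.
NPSHa = 10.326 - 2.4 - 0.71 - 0.599
      = 6.62 m.

6.62
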